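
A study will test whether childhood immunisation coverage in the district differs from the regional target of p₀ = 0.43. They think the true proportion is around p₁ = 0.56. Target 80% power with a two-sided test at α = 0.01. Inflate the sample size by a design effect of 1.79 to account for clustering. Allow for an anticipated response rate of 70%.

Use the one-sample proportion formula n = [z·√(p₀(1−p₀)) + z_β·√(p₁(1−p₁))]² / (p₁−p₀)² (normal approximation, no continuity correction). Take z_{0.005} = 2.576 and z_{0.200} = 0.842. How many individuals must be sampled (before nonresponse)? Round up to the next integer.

n = [z_{α/2}·√(p₀q₀) + z_β·√(p₁q₁)]² / (p₁ − p₀)²
  = [2.576·√(0.43·0.57) + 0.842·√(0.56·0.44)]² / (0.13)²
  = [2.576·0.4951 + 0.842·0.4964]² / 0.0169
  = [1.6933]² / 0.0169
  = 169.66
Design effect: 1.79 × 169.66 = 303.68.
Adjust for 70% response: 303.68 / 0.70 = 433.83.
Round up → n = 434.

n = 434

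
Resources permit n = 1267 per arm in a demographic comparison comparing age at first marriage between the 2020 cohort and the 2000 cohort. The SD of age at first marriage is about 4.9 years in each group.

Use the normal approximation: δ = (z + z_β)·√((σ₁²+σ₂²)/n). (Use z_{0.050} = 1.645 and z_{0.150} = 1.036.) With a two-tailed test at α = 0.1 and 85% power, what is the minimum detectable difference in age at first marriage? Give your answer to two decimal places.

Minimum detectable difference ≈ 0.52 years

δ = (z_{α/2} + z_β) · √((σ₁²+σ₂²)/n)
  = (1.645 + 1.036) · √(48.02/1267)
  = 2.681 · √0.0379
  = 2.681 · 0.1947
  = 0.5219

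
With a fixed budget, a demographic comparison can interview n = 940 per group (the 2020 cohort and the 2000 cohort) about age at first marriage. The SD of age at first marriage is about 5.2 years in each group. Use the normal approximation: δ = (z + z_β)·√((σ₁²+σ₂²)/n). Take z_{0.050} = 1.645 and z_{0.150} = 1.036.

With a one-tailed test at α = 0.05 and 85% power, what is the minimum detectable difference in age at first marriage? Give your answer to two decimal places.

Minimum detectable difference ≈ 0.64 years

δ = (z_α + z_β) · √((σ₁²+σ₂²)/n)
  = (1.645 + 1.036) · √(54.08/940)
  = 2.681 · √0.05753
  = 2.681 · 0.2399
  = 0.6431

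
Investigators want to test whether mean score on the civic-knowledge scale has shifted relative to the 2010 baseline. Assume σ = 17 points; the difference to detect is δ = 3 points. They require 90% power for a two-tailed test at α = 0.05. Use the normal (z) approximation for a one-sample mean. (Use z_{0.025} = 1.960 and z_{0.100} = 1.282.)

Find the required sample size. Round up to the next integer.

n = (z_{α/2} + z_β)² · σ² / δ²
  = (1.960 + 1.282)² · 17² / 3²
  = 10.5106 · 289 / 9
  = 337.51
Round up → n = 338.

n = 338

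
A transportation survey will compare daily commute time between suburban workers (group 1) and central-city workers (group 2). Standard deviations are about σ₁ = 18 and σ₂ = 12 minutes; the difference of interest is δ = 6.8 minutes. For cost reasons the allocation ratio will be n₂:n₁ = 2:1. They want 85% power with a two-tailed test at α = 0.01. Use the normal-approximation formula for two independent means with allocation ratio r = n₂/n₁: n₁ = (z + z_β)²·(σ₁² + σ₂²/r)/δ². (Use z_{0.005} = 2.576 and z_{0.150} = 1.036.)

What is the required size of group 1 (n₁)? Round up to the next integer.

n₁ = 112

n₁ = (z_{α/2} + z_β)² · (σ₁² + σ₂²/r) / δ²
   = (2.576 + 1.036)² · (18² + 12²/2) / 6.8²
   = 13.0465 · (324 + 72) / 46.24
   = 13.0465 · 396 / 46.24
   = 111.73
Round up → n₁ = 112; n₂ = r·n₁ = 2 × 112 = 224.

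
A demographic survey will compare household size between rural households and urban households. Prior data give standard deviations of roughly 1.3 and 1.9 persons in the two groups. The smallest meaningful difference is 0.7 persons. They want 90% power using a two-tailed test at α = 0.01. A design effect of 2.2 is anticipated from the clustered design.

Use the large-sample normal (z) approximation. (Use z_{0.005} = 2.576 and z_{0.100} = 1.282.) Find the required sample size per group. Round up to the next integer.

n = (z_{α/2} + z_β)² · (σ₁² + σ₂²) / δ²
  = (2.576 + 1.282)² · (1.3² + 1.9² = 5.3) / 0.7²
  = 14.8842 · 5.3 / 0.49
  = 160.99
Design effect: 2.2 × 160.99 = 354.18.
Round up → n = 355 per group.

n = 355 per group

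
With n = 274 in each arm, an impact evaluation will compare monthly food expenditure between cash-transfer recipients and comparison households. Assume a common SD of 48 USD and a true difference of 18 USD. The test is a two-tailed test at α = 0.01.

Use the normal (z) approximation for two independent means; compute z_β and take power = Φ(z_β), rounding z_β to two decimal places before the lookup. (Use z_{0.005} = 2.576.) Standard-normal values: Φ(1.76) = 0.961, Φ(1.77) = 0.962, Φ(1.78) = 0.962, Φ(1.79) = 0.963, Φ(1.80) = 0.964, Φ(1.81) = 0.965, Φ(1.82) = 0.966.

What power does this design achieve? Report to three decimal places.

z_β = δ·√(n/(σ₁²+σ₂²)) − z_{α/2}
    = 18 · √(274/4608) − 2.576
    = 18 · 0.24385 − 2.576
    = 4.3893 − 2.576 = 1.8133 → 1.81
Power = Φ(1.81) = 0.965.

Power ≈ 0.965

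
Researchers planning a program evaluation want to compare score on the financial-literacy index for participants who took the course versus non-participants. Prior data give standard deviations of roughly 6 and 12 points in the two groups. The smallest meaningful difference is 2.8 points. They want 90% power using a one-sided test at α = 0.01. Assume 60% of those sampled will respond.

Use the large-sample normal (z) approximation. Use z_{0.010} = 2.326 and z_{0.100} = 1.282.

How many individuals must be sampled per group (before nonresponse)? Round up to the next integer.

n = (z_α + z_β)² · (σ₁² + σ₂²) / δ²
  = (2.326 + 1.282)² · (6² + 12² = 180) / 2.8²
  = 13.0177 · 180 / 7.84
  = 298.87
Adjust for 60% response: 298.87 / 0.60 = 498.12.
Round up → n = 499 per group.

n = 499 per group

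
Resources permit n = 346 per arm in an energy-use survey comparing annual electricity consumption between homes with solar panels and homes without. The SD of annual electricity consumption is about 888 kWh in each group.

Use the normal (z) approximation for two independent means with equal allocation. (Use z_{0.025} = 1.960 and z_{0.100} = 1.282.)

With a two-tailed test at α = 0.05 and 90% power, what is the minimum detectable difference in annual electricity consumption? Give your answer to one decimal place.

Minimum detectable difference ≈ 218.9 kWh

δ = (z_{α/2} + z_β) · √((σ₁²+σ₂²)/n)
  = (1.960 + 1.282) · √(1577088/346)
  = 3.242 · √4558.1
  = 3.242 · 67.5134
  = 218.8784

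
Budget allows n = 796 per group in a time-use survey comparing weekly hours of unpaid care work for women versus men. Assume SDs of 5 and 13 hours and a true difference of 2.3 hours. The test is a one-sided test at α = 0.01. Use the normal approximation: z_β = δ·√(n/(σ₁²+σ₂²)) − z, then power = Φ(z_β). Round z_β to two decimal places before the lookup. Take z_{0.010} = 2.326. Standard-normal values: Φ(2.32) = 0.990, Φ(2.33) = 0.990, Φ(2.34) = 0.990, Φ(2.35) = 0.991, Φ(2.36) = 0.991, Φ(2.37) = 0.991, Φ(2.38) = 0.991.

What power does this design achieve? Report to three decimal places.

z_β = δ·√(n/(σ₁²+σ₂²)) − z_α
    = 2.3 · √(796/194) − 2.326
    = 2.3 · 2.02561 − 2.326
    = 4.6589 − 2.326 = 2.3329 → 2.33
Power = Φ(2.33) = 0.990.

Power ≈ 0.990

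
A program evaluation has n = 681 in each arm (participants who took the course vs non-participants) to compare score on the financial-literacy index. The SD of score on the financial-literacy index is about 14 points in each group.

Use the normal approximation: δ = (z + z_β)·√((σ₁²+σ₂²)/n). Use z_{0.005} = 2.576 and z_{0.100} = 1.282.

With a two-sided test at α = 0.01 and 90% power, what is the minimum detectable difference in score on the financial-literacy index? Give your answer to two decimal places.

Minimum detectable difference ≈ 2.93 points

δ = (z_{α/2} + z_β) · √((σ₁²+σ₂²)/n)
  = (2.576 + 1.282) · √(392/681)
  = 3.858 · √0.57562
  = 3.858 · 0.7587
  = 2.9271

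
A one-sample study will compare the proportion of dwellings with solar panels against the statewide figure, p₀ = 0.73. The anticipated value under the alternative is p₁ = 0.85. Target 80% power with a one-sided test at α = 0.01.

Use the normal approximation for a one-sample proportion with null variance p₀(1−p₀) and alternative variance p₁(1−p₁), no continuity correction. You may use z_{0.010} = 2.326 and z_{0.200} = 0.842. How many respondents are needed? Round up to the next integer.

n = 124

n = [z_α·√(p₀q₀) + z_β·√(p₁q₁)]² / (p₁ − p₀)²
  = [2.326·√(0.73·0.27) + 0.842·√(0.85·0.15)]² / (0.12)²
  = [2.326·0.4440 + 0.842·0.3571]² / 0.0144
  = [1.3333]² / 0.0144
  = 123.45
Round up → n = 124.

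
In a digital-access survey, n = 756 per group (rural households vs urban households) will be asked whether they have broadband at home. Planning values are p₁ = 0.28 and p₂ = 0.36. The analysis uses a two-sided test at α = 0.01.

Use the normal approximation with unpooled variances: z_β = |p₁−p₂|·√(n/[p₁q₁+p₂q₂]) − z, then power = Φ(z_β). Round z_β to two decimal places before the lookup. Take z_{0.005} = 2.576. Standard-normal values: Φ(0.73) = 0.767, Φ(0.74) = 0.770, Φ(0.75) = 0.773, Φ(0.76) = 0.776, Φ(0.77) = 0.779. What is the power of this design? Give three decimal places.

Power ≈ 0.779

z_β = |p₁−p₂|·√(n/[p₁q₁+p₂q₂]) − z_{α/2}
    = 0.08 · √(756/0.4320) − 2.576
    = 0.08 · 41.8330 − 2.576
    = 3.3466 − 2.576 = 0.7706 → 0.77
Power = Φ(0.77) = 0.779.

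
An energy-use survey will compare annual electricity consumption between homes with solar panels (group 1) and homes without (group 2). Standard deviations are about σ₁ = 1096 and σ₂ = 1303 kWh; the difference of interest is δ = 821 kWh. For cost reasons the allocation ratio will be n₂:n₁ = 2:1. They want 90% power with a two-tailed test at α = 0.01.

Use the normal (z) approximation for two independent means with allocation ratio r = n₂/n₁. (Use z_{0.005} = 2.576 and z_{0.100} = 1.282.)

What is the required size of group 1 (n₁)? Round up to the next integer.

n₁ = (z_{α/2} + z_β)² · (σ₁² + σ₂²/r) / δ²
   = (2.576 + 1.282)² · (1096² + 1303²/2) / 821²
   = 14.8842 · (1201216 + 848904.5) / 674041
   = 14.8842 · 2050120.5 / 674041
   = 45.27
Round up → n₁ = 46; n₂ = r·n₁ = 2 × 46 = 92.

n₁ = 46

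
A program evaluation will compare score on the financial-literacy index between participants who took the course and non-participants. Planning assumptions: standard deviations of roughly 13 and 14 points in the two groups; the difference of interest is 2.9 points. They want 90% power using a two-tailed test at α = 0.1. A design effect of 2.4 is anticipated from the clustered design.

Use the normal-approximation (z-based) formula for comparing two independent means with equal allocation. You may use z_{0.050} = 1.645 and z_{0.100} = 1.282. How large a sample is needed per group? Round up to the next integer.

n = (z_{α/2} + z_β)² · (σ₁² + σ₂²) / δ²
  = (1.645 + 1.282)² · (13² + 14² = 365) / 2.9²
  = 8.5673 · 365 / 8.41
  = 371.83
Design effect: 2.4 × 371.83 = 892.39.
Round up → n = 893 per group.

n = 893 per group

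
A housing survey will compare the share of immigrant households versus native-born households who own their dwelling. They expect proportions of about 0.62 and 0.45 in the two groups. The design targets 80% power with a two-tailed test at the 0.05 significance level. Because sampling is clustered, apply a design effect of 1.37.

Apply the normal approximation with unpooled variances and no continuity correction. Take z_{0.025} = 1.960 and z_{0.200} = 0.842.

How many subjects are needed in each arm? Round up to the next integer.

n = (z_{α/2} + z_β)² · [p₁(1−p₁) + p₂(1−p₂)] / (p₁ − p₂)²
  = (1.960 + 0.842)² · (0.62·0.38 + 0.45·0.55) / (0.17)²
  = (2.802)² · (0.2356 + 0.2475) / 0.0289
  = 7.8512 · 0.4831 / 0.0289
  = 131.24
Design effect: 1.37 × 131.24 = 179.80.
Round up → n = 180 per group.

n = 180 per group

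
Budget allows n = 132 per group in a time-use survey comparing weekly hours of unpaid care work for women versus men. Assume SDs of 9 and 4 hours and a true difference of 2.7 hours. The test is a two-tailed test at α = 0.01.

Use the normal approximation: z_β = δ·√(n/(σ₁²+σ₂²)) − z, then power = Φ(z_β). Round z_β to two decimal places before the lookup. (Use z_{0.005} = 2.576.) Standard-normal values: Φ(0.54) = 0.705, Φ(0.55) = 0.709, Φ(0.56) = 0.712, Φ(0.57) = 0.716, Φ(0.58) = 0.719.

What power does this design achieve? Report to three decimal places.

z_β = δ·√(n/(σ₁²+σ₂²)) − z_{α/2}
    = 2.7 · √(132/97) − 2.576
    = 2.7 · 1.16654 − 2.576
    = 3.1497 − 2.576 = 0.5737 → 0.57
Power = Φ(0.57) = 0.716.

Power ≈ 0.716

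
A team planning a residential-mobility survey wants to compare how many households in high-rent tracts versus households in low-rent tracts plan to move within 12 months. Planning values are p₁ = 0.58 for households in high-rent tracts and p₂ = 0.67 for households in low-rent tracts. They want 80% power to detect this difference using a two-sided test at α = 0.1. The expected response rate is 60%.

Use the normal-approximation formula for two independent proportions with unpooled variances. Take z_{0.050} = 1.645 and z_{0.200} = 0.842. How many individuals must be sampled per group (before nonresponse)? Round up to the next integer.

n = 592 per group

n = (z_{α/2} + z_β)² · [p₁(1−p₁) + p₂(1−p₂)] / (p₁ − p₂)²
  = (1.645 + 0.842)² · (0.58·0.42 + 0.67·0.33) / (-0.09)²
  = (2.487)² · (0.2436 + 0.2211) / 0.0081
  = 6.1852 · 0.4647 / 0.0081
  = 354.85
Adjust for 60% response: 354.85 / 0.60 = 591.41.
Round up → n = 592 per group.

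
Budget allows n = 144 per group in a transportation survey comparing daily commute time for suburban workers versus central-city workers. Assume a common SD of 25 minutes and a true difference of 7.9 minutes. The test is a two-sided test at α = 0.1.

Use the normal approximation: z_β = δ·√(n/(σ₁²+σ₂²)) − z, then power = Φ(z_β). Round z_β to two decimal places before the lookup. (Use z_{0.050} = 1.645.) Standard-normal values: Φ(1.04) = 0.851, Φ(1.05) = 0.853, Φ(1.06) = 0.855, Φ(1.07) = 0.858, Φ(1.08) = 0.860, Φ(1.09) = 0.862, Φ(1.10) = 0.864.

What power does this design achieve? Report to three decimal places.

Power ≈ 0.851

z_β = δ·√(n/(σ₁²+σ₂²)) − z_{α/2}
    = 7.9 · √(144/1250) − 1.645
    = 7.9 · 0.33941 − 1.645
    = 2.6813 − 1.645 = 1.0363 → 1.04
Power = Φ(1.04) = 0.851.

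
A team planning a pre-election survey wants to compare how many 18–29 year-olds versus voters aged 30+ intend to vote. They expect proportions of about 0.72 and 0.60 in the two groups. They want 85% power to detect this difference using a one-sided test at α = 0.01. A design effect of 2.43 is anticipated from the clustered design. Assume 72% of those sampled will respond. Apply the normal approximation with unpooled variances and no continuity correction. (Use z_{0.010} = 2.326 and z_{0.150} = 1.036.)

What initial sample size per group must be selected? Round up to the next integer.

n = (z_α + z_β)² · [p₁(1−p₁) + p₂(1−p₂)] / (p₁ − p₂)²
  = (2.326 + 1.036)² · (0.72·0.28 + 0.60·0.40) / (0.12)²
  = (3.362)² · (0.2016 + 0.2400) / 0.0144
  = 11.3030 · 0.4416 / 0.0144
  = 346.63
Design effect: 2.43 × 346.63 = 842.30.
Adjust for 72% response: 842.30 / 0.72 = 1169.87.
Round up → n = 1170 per group.

n = 1170 per group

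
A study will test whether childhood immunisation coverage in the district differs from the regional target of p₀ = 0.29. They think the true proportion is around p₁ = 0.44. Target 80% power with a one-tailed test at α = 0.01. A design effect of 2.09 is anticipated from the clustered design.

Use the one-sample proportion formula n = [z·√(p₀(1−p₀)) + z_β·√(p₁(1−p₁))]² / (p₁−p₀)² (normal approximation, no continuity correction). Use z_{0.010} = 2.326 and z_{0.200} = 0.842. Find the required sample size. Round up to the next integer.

n = 202

n = [z_α·√(p₀q₀) + z_β·√(p₁q₁)]² / (p₁ − p₀)²
  = [2.326·√(0.29·0.71) + 0.842·√(0.44·0.56)]² / (0.15)²
  = [2.326·0.4538 + 0.842·0.4964]² / 0.0225
  = [1.4734]² / 0.0225
  = 96.49
Design effect: 2.09 × 96.49 = 201.66.
Round up → n = 202.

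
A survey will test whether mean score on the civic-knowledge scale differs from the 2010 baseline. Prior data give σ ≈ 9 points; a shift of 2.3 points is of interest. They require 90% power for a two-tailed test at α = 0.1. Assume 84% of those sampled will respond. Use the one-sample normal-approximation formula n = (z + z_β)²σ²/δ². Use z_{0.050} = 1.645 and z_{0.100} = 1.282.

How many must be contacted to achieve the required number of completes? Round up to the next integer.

n = (z_{α/2} + z_β)² · σ² / δ²
  = (1.645 + 1.282)² · 9² / 2.3²
  = 8.5673 · 81 / 5.29
  = 131.18
Adjust for 84% response: 131.18 / 0.84 = 156.17.
Round up → n = 157.

n = 157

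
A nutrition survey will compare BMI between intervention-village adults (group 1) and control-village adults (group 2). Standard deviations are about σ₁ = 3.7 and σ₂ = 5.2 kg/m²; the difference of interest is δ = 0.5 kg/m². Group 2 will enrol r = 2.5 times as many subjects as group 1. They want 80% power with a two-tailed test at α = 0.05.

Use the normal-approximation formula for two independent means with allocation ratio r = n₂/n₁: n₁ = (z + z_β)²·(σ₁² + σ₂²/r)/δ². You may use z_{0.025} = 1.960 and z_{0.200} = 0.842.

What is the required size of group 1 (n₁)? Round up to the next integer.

n₁ = (z_{α/2} + z_β)² · (σ₁² + σ₂²/r) / δ²
   = (1.960 + 0.842)² · (3.7² + 5.2²/2.5) / 0.5²
   = 7.8512 · (13.69 + 10.816) / 0.25
   = 7.8512 · 24.506 / 0.25
   = 769.61
Round up → n₁ = 770; n₂ = r·n₁ = 2.5 × 770 = 1925.

n₁ = 770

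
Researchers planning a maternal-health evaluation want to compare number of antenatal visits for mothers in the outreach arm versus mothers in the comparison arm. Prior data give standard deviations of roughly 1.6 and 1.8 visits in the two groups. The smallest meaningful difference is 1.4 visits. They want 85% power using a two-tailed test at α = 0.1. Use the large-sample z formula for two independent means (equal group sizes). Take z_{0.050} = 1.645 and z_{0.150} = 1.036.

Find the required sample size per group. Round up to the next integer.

n = (z_{α/2} + z_β)² · (σ₁² + σ₂²) / δ²
  = (1.645 + 1.036)² · (1.6² + 1.8² = 5.8) / 1.4²
  = 7.1878 · 5.8 / 1.96
  = 21.27
Round up → n = 22 per group.

n = 22 per group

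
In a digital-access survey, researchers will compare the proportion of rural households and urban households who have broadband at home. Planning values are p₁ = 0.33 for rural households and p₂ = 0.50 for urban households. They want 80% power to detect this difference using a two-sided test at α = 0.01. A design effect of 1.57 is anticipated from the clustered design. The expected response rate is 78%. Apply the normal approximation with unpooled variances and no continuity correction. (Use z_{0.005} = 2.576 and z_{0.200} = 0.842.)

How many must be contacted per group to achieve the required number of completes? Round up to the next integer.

n = (z_{α/2} + z_β)² · [p₁(1−p₁) + p₂(1−p₂)] / (p₁ − p₂)²
  = (2.576 + 0.842)² · (0.33·0.67 + 0.50·0.50) / (-0.17)²
  = (3.418)² · (0.2211 + 0.2500) / 0.0289
  = 11.6827 · 0.4711 / 0.0289
  = 190.44
Design effect: 1.57 × 190.44 = 298.99.
Adjust for 78% response: 298.99 / 0.78 = 383.32.
Round up → n = 384 per group.

n = 384 per group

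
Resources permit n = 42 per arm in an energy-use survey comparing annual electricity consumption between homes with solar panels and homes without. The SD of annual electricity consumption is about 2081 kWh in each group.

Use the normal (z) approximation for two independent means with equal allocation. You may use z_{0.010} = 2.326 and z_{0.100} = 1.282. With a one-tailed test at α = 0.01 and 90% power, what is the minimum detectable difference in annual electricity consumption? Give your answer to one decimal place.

Minimum detectable difference ≈ 1638.4 kWh

δ = (z_α + z_β) · √((σ₁²+σ₂²)/n)
  = (2.326 + 1.282) · √(8661122/42)
  = 3.608 · √206217.2
  = 3.608 · 454.1114
  = 1638.4340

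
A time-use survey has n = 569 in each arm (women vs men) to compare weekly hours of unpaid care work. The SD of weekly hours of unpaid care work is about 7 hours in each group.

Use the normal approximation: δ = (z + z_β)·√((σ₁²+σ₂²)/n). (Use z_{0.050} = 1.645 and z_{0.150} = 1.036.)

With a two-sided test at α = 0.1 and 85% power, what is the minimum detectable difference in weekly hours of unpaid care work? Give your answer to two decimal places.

Minimum detectable difference ≈ 1.11 hours

δ = (z_{α/2} + z_β) · √((σ₁²+σ₂²)/n)
  = (1.645 + 1.036) · √(98/569)
  = 2.681 · √0.17223
  = 2.681 · 0.4150
  = 1.1126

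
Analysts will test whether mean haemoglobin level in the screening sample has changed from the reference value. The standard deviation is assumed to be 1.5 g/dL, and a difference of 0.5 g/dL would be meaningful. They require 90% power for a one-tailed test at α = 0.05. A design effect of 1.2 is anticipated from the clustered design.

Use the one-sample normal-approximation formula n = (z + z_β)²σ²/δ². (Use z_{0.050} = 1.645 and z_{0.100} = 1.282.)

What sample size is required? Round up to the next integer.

n = (z_α + z_β)² · σ² / δ²
  = (1.645 + 1.282)² · 1.5² / 0.5²
  = 8.5673 · 2.25 / 0.25
  = 77.11
Design effect: 1.2 × 77.11 = 92.53.
Round up → n = 93.

n = 93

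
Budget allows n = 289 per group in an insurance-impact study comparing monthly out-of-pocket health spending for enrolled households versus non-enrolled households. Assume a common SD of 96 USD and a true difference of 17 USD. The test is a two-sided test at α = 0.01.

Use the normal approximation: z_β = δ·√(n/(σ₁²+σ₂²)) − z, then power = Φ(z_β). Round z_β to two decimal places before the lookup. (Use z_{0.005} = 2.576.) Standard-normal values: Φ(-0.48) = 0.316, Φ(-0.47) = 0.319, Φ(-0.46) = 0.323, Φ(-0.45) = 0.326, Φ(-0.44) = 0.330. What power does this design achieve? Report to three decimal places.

Power ≈ 0.326

z_β = δ·√(n/(σ₁²+σ₂²)) − z_{α/2}
    = 17 · √(289/18432) − 2.576
    = 17 · 0.12522 − 2.576
    = 2.1287 − 2.576 = -0.4473 → -0.45
Power = Φ(-0.45) = 0.326.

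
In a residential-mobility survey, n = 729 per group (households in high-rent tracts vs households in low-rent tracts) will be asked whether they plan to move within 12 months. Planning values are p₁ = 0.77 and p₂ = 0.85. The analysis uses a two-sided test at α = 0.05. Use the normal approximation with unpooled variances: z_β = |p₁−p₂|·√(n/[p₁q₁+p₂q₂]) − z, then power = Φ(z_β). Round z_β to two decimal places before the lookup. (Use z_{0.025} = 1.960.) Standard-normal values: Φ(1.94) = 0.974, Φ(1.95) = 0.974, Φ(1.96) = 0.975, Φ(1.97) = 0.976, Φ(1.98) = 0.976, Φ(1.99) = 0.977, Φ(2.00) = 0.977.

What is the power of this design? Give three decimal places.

z_β = |p₁−p₂|·√(n/[p₁q₁+p₂q₂]) − z_{α/2}
    = 0.08 · √(729/0.3046) − 1.960
    = 0.08 · 48.9214 − 1.960
    = 3.9137 − 1.960 = 1.9537 → 1.95
Power = Φ(1.95) = 0.974.

Power ≈ 0.974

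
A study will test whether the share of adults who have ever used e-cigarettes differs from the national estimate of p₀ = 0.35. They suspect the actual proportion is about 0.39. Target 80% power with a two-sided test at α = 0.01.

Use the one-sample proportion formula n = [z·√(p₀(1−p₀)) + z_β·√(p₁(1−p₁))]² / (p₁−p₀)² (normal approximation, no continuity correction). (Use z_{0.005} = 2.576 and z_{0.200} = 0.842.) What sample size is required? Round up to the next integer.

n = [z_{α/2}·√(p₀q₀) + z_β·√(p₁q₁)]² / (p₁ − p₀)²
  = [2.576·√(0.35·0.65) + 0.842·√(0.39·0.61)]² / (0.04)²
  = [2.576·0.4770 + 0.842·0.4877]² / 0.0016
  = [1.6394]² / 0.0016
  = 1679.69
Round up → n = 1680.

n = 1680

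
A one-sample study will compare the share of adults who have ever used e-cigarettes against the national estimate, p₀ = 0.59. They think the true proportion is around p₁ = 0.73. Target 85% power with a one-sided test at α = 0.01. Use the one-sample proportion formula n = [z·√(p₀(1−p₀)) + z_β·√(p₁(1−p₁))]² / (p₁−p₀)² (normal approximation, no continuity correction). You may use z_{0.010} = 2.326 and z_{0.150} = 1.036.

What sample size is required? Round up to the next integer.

n = [z_α·√(p₀q₀) + z_β·√(p₁q₁)]² / (p₁ − p₀)²
  = [2.326·√(0.59·0.41) + 1.036·√(0.73·0.27)]² / (0.14)²
  = [2.326·0.4918 + 1.036·0.4440]² / 0.0196
  = [1.6039]² / 0.0196
  = 131.26
Round up → n = 132.

n = 132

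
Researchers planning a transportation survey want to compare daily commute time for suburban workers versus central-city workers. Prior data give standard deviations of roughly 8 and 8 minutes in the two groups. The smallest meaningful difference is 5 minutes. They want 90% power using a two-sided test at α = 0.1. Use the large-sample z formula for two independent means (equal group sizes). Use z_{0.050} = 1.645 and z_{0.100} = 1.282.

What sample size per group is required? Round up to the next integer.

n = 44 per group

n = (z_{α/2} + z_β)² · (σ₁² + σ₂²) / δ²
  = (1.645 + 1.282)² · (8² + 8² = 128) / 5²
  = 8.5673 · 128 / 25
  = 43.86
Round up → n = 44 per group.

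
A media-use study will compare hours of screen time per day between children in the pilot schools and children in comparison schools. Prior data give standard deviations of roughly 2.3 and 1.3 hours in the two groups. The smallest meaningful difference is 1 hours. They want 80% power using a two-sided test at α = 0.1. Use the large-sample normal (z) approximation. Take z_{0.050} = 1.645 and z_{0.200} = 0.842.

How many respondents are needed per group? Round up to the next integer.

n = (z_{α/2} + z_β)² · (σ₁² + σ₂²) / δ²
  = (1.645 + 0.842)² · (2.3² + 1.3² = 6.98) / 1²
  = 6.1852 · 6.98 / 1
  = 43.17
Round up → n = 44 per group.

n = 44 per group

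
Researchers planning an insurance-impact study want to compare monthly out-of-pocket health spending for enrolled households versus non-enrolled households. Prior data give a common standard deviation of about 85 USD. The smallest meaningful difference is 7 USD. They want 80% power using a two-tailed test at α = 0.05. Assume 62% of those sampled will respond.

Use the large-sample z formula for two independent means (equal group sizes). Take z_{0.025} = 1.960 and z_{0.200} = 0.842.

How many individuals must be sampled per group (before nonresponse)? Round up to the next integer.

n = 3735 per group

n = (z_{α/2} + z_β)² · (σ₁² + σ₂²) / δ²
  = (1.960 + 0.842)² · (2·85² = 14450) / 7²
  = 7.8512 · 14450 / 49
  = 2315.30
Adjust for 62% response: 2315.30 / 0.62 = 3734.36.
Round up → n = 3735 per group.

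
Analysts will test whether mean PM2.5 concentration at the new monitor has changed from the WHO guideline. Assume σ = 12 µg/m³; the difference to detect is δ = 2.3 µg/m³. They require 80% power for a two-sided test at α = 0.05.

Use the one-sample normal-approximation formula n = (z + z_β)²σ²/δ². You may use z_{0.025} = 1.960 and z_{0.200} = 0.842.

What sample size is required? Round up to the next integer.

n = (z_{α/2} + z_β)² · σ² / δ²
  = (1.960 + 0.842)² · 12² / 2.3²
  = 7.8512 · 144 / 5.29
  = 213.72
Round up → n = 214.

n = 214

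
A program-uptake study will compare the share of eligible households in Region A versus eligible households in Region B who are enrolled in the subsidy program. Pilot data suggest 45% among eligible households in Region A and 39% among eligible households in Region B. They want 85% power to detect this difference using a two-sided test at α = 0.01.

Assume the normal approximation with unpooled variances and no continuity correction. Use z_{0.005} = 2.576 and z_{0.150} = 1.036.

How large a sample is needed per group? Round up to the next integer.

n = 1760 per group

n = (z_{α/2} + z_β)² · [p₁(1−p₁) + p₂(1−p₂)] / (p₁ − p₂)²
  = (2.576 + 1.036)² · (0.45·0.55 + 0.39·0.61) / (0.06)²
  = (3.612)² · (0.2475 + 0.2379) / 0.0036
  = 13.0465 · 0.4854 / 0.0036
  = 1759.11
Round up → n = 1760 per group.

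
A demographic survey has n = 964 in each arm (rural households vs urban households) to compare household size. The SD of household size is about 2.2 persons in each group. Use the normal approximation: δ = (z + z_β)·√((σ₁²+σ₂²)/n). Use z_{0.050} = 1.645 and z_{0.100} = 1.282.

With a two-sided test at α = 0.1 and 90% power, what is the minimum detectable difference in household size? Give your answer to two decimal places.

δ = (z_{α/2} + z_β) · √((σ₁²+σ₂²)/n)
  = (1.645 + 1.282) · √(9.68/964)
  = 2.927 · √0.01004
  = 2.927 · 0.1002
  = 0.2933

Minimum detectable difference ≈ 0.29 persons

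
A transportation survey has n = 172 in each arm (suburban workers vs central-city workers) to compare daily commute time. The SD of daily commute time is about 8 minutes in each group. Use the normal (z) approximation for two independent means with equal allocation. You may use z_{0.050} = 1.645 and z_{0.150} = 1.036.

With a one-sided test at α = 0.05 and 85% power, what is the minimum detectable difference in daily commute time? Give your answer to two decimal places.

δ = (z_α + z_β) · √((σ₁²+σ₂²)/n)
  = (1.645 + 1.036) · √(128/172)
  = 2.681 · √0.74419
  = 2.681 · 0.8627
  = 2.3128

Minimum detectable difference ≈ 2.31 minutes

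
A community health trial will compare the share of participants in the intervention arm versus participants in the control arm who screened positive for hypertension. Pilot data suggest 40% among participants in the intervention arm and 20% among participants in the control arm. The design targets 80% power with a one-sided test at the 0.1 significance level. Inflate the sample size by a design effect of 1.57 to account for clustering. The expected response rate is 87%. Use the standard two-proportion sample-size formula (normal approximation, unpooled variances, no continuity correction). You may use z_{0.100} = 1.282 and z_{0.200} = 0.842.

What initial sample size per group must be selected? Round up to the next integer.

n = (z_α + z_β)² · [p₁(1−p₁) + p₂(1−p₂)] / (p₁ − p₂)²
  = (1.282 + 0.842)² · (0.40·0.60 + 0.20·0.80) / (0.20)²
  = (2.124)² · (0.2400 + 0.1600) / 0.0400
  = 4.5114 · 0.4000 / 0.0400
  = 45.11
Design effect: 1.57 × 45.11 = 70.83.
Adjust for 87% response: 70.83 / 0.87 = 81.41.
Round up → n = 82 per group.

n = 82 per group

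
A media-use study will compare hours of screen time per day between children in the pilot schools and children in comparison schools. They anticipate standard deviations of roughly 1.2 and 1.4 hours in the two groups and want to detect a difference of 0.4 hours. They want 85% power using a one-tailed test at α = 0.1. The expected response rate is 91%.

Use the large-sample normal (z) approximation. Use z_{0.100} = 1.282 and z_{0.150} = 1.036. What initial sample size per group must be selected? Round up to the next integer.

n = (z_α + z_β)² · (σ₁² + σ₂²) / δ²
  = (1.282 + 1.036)² · (1.2² + 1.4² = 3.4) / 0.4²
  = 5.3731 · 3.4 / 0.16
  = 114.18
Adjust for 91% response: 114.18 / 0.91 = 125.47.
Round up → n = 126 per group.

n = 126 per group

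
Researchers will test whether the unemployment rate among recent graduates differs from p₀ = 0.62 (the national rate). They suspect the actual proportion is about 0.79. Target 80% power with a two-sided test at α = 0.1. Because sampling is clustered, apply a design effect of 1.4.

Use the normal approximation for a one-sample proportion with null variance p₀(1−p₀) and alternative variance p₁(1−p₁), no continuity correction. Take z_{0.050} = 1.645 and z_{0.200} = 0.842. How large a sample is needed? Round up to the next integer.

n = 64

n = [z_{α/2}·√(p₀q₀) + z_β·√(p₁q₁)]² / (p₁ − p₀)²
  = [1.645·√(0.62·0.38) + 0.842·√(0.79·0.21)]² / (0.17)²
  = [1.645·0.4854 + 0.842·0.4073]² / 0.0289
  = [1.1414]² / 0.0289
  = 45.08
Design effect: 1.4 × 45.08 = 63.11.
Round up → n = 64.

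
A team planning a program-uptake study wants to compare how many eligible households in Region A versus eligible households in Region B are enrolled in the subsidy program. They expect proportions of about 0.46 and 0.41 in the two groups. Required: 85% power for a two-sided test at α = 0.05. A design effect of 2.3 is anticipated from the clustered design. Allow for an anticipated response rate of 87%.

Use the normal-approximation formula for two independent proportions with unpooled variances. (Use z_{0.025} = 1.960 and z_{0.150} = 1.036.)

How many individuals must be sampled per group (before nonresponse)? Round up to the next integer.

n = 4654 per group

n = (z_{α/2} + z_β)² · [p₁(1−p₁) + p₂(1−p₂)] / (p₁ − p₂)²
  = (1.960 + 1.036)² · (0.46·0.54 + 0.41·0.59) / (0.05)²
  = (2.996)² · (0.2484 + 0.2419) / 0.0025
  = 8.9760 · 0.4903 / 0.0025
  = 1760.38
Design effect: 2.3 × 1760.38 = 4048.87.
Adjust for 87% response: 4048.87 / 0.87 = 4653.87.
Round up → n = 4654 per group.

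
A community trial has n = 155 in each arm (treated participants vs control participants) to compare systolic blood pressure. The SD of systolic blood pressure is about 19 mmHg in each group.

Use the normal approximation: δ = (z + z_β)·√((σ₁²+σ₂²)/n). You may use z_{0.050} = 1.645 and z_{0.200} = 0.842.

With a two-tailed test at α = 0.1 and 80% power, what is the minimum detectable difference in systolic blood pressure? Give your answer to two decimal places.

δ = (z_{α/2} + z_β) · √((σ₁²+σ₂²)/n)
  = (1.645 + 0.842) · √(722/155)
  = 2.487 · √4.6581
  = 2.487 · 2.1583
  = 5.3676

Minimum detectable difference ≈ 5.37 mmHg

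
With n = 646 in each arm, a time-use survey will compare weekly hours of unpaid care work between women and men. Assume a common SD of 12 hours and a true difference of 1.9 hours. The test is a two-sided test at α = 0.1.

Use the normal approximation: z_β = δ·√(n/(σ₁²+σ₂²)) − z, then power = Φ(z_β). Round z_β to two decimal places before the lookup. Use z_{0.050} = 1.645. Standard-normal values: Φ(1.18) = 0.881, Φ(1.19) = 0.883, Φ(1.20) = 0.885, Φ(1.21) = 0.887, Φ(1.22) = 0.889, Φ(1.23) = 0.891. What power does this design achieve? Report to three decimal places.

z_β = δ·√(n/(σ₁²+σ₂²)) − z_{α/2}
    = 1.9 · √(646/288) − 1.645
    = 1.9 · 1.49768 − 1.645
    = 2.8456 − 1.645 = 1.2006 → 1.20
Power = Φ(1.20) = 0.885.

Power ≈ 0.885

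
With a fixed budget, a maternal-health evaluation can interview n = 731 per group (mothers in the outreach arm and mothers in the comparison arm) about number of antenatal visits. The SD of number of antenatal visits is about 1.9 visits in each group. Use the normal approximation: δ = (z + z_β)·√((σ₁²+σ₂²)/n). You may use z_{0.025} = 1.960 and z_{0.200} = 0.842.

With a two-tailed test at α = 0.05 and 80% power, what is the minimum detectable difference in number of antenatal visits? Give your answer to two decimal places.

Minimum detectable difference ≈ 0.28 visits

δ = (z_{α/2} + z_β) · √((σ₁²+σ₂²)/n)
  = (1.960 + 0.842) · √(7.22/731)
  = 2.802 · √0.00988
  = 2.802 · 0.0994
  = 0.2785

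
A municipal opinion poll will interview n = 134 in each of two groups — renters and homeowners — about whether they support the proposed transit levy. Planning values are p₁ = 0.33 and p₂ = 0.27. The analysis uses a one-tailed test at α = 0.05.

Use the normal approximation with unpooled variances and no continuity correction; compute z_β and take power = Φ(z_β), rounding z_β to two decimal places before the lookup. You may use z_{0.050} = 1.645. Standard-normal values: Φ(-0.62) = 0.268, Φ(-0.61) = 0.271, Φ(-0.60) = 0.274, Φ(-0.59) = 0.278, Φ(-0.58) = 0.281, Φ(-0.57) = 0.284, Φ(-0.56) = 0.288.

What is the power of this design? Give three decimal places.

z_β = |p₁−p₂|·√(n/[p₁q₁+p₂q₂]) − z_α
    = 0.06 · √(134/0.4182) − 1.645
    = 0.06 · 17.9003 − 1.645
    = 1.0740 − 1.645 = -0.5710 → -0.57
Power = Φ(-0.57) = 0.284.

Power ≈ 0.284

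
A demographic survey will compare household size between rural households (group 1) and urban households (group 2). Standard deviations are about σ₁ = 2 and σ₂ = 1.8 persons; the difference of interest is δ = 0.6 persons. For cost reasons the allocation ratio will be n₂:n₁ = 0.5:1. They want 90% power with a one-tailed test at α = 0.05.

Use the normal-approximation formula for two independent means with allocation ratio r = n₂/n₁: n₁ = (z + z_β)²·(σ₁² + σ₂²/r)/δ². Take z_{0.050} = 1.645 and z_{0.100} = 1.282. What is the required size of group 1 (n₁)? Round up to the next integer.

n₁ = (z_α + z_β)² · (σ₁² + σ₂²/r) / δ²
   = (1.645 + 1.282)² · (2² + 1.8²/0.5) / 0.6²
   = 8.5673 · (4 + 6.48) / 0.36
   = 8.5673 · 10.48 / 0.36
   = 249.40
Round up → n₁ = 250; n₂ = r·n₁ = 0.5 × 250 = 125.

n₁ = 250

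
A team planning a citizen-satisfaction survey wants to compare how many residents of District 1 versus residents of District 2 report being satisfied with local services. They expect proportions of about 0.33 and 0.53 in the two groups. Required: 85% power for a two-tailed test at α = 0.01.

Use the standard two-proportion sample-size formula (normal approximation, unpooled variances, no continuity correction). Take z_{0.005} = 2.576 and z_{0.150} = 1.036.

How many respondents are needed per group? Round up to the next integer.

n = 154 per group

n = (z_{α/2} + z_β)² · [p₁(1−p₁) + p₂(1−p₂)] / (p₁ − p₂)²
  = (2.576 + 1.036)² · (0.33·0.67 + 0.53·0.47) / (-0.20)²
  = (3.612)² · (0.2211 + 0.2491) / 0.0400
  = 13.0465 · 0.4702 / 0.0400
  = 153.36
Round up → n = 154 per group.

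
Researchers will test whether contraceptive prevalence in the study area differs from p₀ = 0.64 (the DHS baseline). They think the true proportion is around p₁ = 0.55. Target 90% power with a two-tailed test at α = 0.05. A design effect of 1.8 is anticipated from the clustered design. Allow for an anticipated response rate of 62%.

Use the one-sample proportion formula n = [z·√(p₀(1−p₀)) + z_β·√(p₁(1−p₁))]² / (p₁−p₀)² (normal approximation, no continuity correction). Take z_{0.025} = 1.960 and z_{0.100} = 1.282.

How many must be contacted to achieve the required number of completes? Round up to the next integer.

n = 894

n = [z_{α/2}·√(p₀q₀) + z_β·√(p₁q₁)]² / (p₁ − p₀)²
  = [1.960·√(0.64·0.36) + 1.282·√(0.55·0.45)]² / (-0.09)²
  = [1.960·0.4800 + 1.282·0.4975]² / 0.0081
  = [1.5786]² / 0.0081
  = 307.65
Design effect: 1.8 × 307.65 = 553.76.
Adjust for 62% response: 553.76 / 0.62 = 893.17.
Round up → n = 894.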